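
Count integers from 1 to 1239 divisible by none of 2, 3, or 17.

|div by 2|=619, |div by 3|=413, |div by 17|=72.
|div by 2&3|=206, |div by 2&17|=36, |div by 3&17|=24, |div by all|=12.
By inclusion-exclusion, divisible by at least one: 619+413+72-206-36-24+12 = 850.
Not divisible by any: 1239 - 850.

Final answer: 389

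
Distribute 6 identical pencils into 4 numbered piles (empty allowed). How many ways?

Stars and bars: C(n+k-1, k-1) = C(9,3).

Final answer: C(9,3) = 84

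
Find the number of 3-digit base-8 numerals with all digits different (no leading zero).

The leading digit has 7 choices (anything but zero); the next has 7 (anything but the first), then 6, and so on, one fewer each time.
Total: 7 x 7 x 6.

Final answer: 294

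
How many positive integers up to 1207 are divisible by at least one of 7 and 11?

Multiples of 7: 172. Multiples of 11: 109. Of both (lcm=77): 15.
By inclusion-exclusion: 172 + 109 - 15.

Final answer: 266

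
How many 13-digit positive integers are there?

The leading digit cannot be 0 (9 options); the other 12 digits can be anything (10 options each).
Total: 9 x 10^12.

Final answer: 9000000000000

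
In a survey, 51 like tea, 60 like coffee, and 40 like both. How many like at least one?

|A union B| = |A| + |B| - |A intersect B| = 51 + 60 - 40.

Final answer: 71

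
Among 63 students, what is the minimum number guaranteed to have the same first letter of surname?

There are 26 possible values for first letter of surname. With 63 students and 26 categories, by pigeonhole: ceiling(63/26).

Final answer: 3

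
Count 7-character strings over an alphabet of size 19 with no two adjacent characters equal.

Let g(n) count such strings. g(1) = 19, and each valid string of length n-1 extends in 18 ways (any symbol but the last), so g(n) = 18 g(n-1).
Total: g(7) = 19 x 18^6.

Final answer: 19 x 18^{6} = 646232256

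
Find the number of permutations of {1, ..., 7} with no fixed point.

Use the recurrence D(n) = (n-1)(D(n-1) + D(n-2)) with D(0)=1, D(1)=0.
D(2) = 1 x (0 + 1) = 1
D(3) = 2 x (1 + 0) = 2
D(4) = 3 x (2 + 1) = 9
D(5) = 4 x (9 + 2) = 44
D(6) = 5 x (44 + 9) = 265
D(7) = 6 x (D(6) + D(5)) = 6 x (265 + 44)

Final answer: D(7) = 1854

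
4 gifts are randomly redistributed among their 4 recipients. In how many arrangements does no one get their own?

Use the recurrence D(n) = (n-1)(D(n-1) + D(n-2)) with D(0)=1, D(1)=0.
D(2) = 1 x (0 + 1) = 1
D(3) = 2 x (1 + 0) = 2
D(4) = 3 x (D(3) + D(2)) = 3 x (2 + 1)

Final answer: D(4) = 9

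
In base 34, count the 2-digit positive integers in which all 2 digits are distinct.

The leading digit has 33 choices (anything but zero); the next has 33 (anything but the first), then 32, and so on, one fewer each time.
Total: 33 x 33.

Final answer: 1089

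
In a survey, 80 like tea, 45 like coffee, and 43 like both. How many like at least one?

|A union B| = |A| + |B| - |A intersect B| = 80 + 45 - 43.

Final answer: 82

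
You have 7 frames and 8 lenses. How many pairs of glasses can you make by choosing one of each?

By the multiplication principle: 7 x 8.

Final answer: 56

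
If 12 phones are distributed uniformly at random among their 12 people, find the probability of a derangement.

Derangements satisfy D(n) = (n-1)(D(n-1) + D(n-2)), starting from D(0)=1, D(1)=0.
Building up: D(2)=1, D(3)=2, D(4)=9, D(5)=44, D(6)=265, D(7)=1854, D(8)=14833, D(9)=133496, D(10)=1334961, D(11)=14684570, D(12)=176214841.
Total arrangements: 12! = 479001600.
Probability = D(12)/12! = 16019531/43545600.

Final answer: D(12)/12! = 176214841/479001600 = 0.367879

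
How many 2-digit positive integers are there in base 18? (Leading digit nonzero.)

In base 18, the leading digit has 17 choices (1..17); each of the remaining 1 digits has 18 choices.
Total: 17 x 18^1.

Final answer: 306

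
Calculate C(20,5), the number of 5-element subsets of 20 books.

C(20,5) = 20!/(5! x (20-5)!).

Final answer: C(20,5) = 15504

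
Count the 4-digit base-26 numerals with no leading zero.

Leading digit: 25 options (nonzero). Other 3 digit(s): 26 options each.
Total: 25 x 26^3.

Final answer: 439400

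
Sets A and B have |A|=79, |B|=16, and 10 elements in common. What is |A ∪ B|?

|A union B| = |A| + |B| - |A intersect B| = 79 + 16 - 10.

Final answer: 85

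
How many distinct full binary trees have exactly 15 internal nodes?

The structures are counted by the Catalan number C_n. Here n = 15.
C_n = C(2n,n) - C(2n,n+1), so C_{15} = C(30,15) - C(30,16) = 155117520 - 145422675.

Final answer: C_{15} = 9694845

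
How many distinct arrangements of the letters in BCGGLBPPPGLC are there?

Letters (B:2, C:2, G:3, L:2, P:3). Total letters: 12.
Permutations = 12!/(3! x 3! x 2! x 2! x 2!).

Final answer: 1663200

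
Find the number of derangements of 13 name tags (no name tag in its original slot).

Derangements satisfy D(n) = (n-1)(D(n-1) + D(n-2)), starting from D(0)=1, D(1)=0.
D(2) = 1 x (0 + 1) = 1
D(3) = 2 x (1 + 0) = 2
D(4) = 3 x (2 + 1) = 9
D(5) = 4 x (9 + 2) = 44
D(6) = 5 x (44 + 9) = 265
D(7) = 6 x (265 + 44) = 1854
D(8) = 7 x (1854 + 265) = 14833
D(9) = 8 x (14833 + 1854) = 133496
D(10) = 9 x (133496 + 14833) = 1334961
D(11) = 10 x (1334961 + 133496) = 14684570
D(12) = 11 x (14684570 + 1334961) = 176214841
D(13) = 12 x (D(12) + D(11)) = 12 x (176214841 + 14684570)

Final answer: D(13) = 2290792932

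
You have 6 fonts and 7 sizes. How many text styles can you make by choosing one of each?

By the multiplication principle: 6 x 7.

Final answer: 42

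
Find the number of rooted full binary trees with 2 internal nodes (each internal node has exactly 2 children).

This is counted by the nth Catalan number C_n. Here n = 2.
Using C_0 = 1 and C_(k+1) = C_k x 2(2k+1)/(k+2), build up term by term: C_1=1, C_2=2.

Final answer: C_{2} = 2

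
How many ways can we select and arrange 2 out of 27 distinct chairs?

P(27,2) = 27!/(27-2)! = 27!/25!.

Final answer: P(27,2) = 702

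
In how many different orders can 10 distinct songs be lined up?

The number of ways to arrange 10 distinct objects is 10!.

Final answer: 10! = 3628800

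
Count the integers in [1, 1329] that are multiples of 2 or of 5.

Multiples of 2: 664. Multiples of 5: 265. Of both (lcm=10): 132.
By inclusion-exclusion: 664 + 265 - 132.

Final answer: 797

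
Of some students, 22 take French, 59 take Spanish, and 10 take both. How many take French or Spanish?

|A union B| = |A| + |B| - |A intersect B| = 22 + 59 - 10.

Final answer: 71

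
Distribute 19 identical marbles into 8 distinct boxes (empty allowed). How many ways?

Stars and bars: C(n+k-1, k-1) = C(26,7).

Final answer: C(26,7) = 657800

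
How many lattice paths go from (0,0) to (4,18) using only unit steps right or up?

Each path has 4 right steps and 18 up steps in some order (22 steps total).
Choose which 18 of the 22 steps are up: C(22,18).

Final answer: C(22,18) = 7315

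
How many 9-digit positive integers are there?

These are the integers in [10^8, 10^9), so the count is 10^9 - 10^8 = 9 x 10^8.

Final answer: 900000000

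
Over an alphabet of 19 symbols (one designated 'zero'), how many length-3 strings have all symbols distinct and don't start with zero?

First digit: 18 (nonzero). Second: 18 (not first). Third: 17, etc.
Total: 18 x 18 x 17.

Final answer: 5508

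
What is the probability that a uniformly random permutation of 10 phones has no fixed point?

D(n) = (n-1)(D(n-1) + D(n-2)), D(0)=1, D(1)=0.
Building up: D(2)=1, D(3)=2, D(4)=9, D(5)=44, D(6)=265, D(7)=1854, D(8)=14833, D(9)=133496, D(10)=1334961.
Total arrangements: 10! = 3628800.
Probability = D(10)/10! = 16481/44800.

Final answer: D(10)/10! = 1334961/3628800 = 0.367879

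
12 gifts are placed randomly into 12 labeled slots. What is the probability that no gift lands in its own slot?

Derangements satisfy D(n) = (n-1)(D(n-1) + D(n-2)), starting from D(0)=1, D(1)=0.
Building up: D(2)=1, D(3)=2, D(4)=9, D(5)=44, D(6)=265, D(7)=1854, D(8)=14833, D(9)=133496, D(10)=1334961, D(11)=14684570, D(12)=176214841.
Total arrangements: 12! = 479001600.
Probability = D(12)/12! = 16019531/43545600.

Final answer: D(12)/12! = 176214841/479001600 = 0.367879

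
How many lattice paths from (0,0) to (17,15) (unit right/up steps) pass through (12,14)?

Paths (0,0)->(12,14): C(26,14) = 9657700.
Paths (12,14)->(17,15): C(6,1) = 6.
By multiplication principle: 9657700 x 6.

Final answer: 57946200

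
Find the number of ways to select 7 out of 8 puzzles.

C(8,7) = 8!/(7! x 1!).

Final answer: \binom{8}{7} = 8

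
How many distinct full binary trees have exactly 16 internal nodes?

The structures are counted by the Catalan number C_n. Here n = 16.
Using C_0 = 1 and C_(k+1) = C_k x 2(2k+1)/(k+2), build up term by term: C_1=1, C_2=2, C_3=5, C_4=14, C_5=42, C_6=132, C_7=429, C_8=1430, C_9=4862, C_10=16796, C_11=58786, C_12=208012, C_13=742900, C_14=2674440, C_15=9694845, C_16=35357670.

Final answer: C_{16} = 35357670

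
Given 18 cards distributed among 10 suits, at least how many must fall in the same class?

By pigeonhole with 18 objects and 10 categories: ceiling(18/10).

Final answer: 2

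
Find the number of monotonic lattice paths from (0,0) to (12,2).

Each path has 12 right steps and 2 up steps in some order (14 steps total).
Choose which 2 of the 14 steps are up: C(14,2).

Final answer: C(14,2) = 91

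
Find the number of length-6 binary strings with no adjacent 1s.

Let a(n) count valid strings. If the last bit is 0 the prefix is any valid string of length n-1; if it is 1 the string must end in 01 with a valid prefix of length n-2. So a(n) = a(n-1) + a(n-2), a(1)=2, a(2)=3.
Iterating the recurrence: a(1)=2, a(2)=3, a(3)=5, a(4)=8, a(5)=13, a(6)=21.

Final answer: 21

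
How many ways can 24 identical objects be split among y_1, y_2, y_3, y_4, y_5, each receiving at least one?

Substitute y'_i = y_i - 1 (so y'_i >= 0). Then sum y'_i = 24 - 5 = 19.
Stars and bars: C(19+5-1, 5-1) = C(23,4).

Final answer: C(23,4) = 8855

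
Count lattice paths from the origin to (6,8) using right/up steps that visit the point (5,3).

Paths (0,0)->(5,3): C(8,3) = 56.
Paths (5,3)->(6,8): C(6,5) = 6.
By multiplication principle: 56 x 6.

Final answer: 336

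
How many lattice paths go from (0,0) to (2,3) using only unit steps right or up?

Each path has 2 right steps and 3 up steps in some order (5 steps total).
Choose which 3 of the 5 steps are up: C(5,3).

Final answer: C(5,3) = 10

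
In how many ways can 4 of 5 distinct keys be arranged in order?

P(5,4) = 5!/(5-4)! = 5!/1!.

Final answer: P(5,4) = 120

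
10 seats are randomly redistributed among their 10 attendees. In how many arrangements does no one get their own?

Use the recurrence D(n) = (n-1)(D(n-1) + D(n-2)) with D(0)=1, D(1)=0.
D(2) = 1 x (0 + 1) = 1
D(3) = 2 x (1 + 0) = 2
D(4) = 3 x (2 + 1) = 9
D(5) = 4 x (9 + 2) = 44
D(6) = 5 x (44 + 9) = 265
D(7) = 6 x (265 + 44) = 1854
D(8) = 7 x (1854 + 265) = 14833
D(9) = 8 x (14833 + 1854) = 133496
D(10) = 9 x (D(9) + D(8)) = 9 x (133496 + 14833)

Final answer: D(10) = 1334961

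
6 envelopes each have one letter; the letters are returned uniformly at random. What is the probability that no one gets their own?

Use the recurrence D(n) = (n-1)(D(n-1) + D(n-2)) with D(0)=1, D(1)=0.
Building up: D(2)=1, D(3)=2, D(4)=9, D(5)=44, D(6)=265.
Total arrangements: 6! = 720.
Probability = D(6)/6! = 53/144.

Final answer: D(6)/6! = 265/720 = 0.368056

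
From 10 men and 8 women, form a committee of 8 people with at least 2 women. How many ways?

Sum over valid woman counts:
C(8,2)C(10,6) = 5880
C(8,3)C(10,5) = 14112
C(8,4)C(10,4) = 14700
C(8,5)C(10,3) = 6720
C(8,6)C(10,2) = 1260
C(8,7)C(10,1) = 80
C(8,8)C(10,0) = 1
Total: 5880 + 14112 + 14700 + 6720 + 1260 + 80 + 1.

Final answer: 42753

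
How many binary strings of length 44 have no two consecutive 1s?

A valid string ends in 0 (append to any length-(n-1) valid string) or in 01 (append to any length-(n-2) valid string), so a(n) = a(n-1) + a(n-2) with a(1)=2, a(2)=3.
Computing successive values: a(1)=2, a(2)=3, a(3)=5, a(4)=8, a(5)=13, a(6)=21, a(7)=34, a(8)=55, a(9)=89, a(10)=144, a(11)=233, a(12)=377, a(13)=610, a(14)=987, a(15)=1597, a(16)=2584, a(17)=4181, a(18)=6765, a(19)=10946, a(20)=17711, a(21)=28657, a(22)=46368, a(23)=75025, a(24)=121393, a(25)=196418, a(26)=317811, a(27)=514229, a(28)=832040, a(29)=1346269, a(30)=2178309, a(31)=3524578, a(32)=5702887, a(33)=9227465, a(34)=14930352, a(35)=24157817, a(36)=39088169, a(37)=63245986, a(38)=102334155, a(39)=165580141, a(40)=267914296, a(41)=433494437, a(42)=701408733, a(43)=1134903170, a(44)=1836311903.

Final answer: 1836311903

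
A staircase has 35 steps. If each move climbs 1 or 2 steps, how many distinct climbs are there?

Condition on the final move: it is a 1-step (f(n-1) ways to get there) or a 2-step (f(n-2) ways), so f(n) = f(n-1) + f(n-2), with f(1)=1, f(2)=2.
Building up term by term: f(1)=1, f(2)=2, f(3)=3, f(4)=5, f(5)=8, f(6)=13, f(7)=21, f(8)=34, f(9)=55, f(10)=89, f(11)=144, f(12)=233, f(13)=377, f(14)=610, f(15)=987, f(16)=1597, f(17)=2584, f(18)=4181, f(19)=6765, f(20)=10946, f(21)=17711, f(22)=28657, f(23)=46368, f(24)=75025, f(25)=121393, f(26)=196418, f(27)=317811, f(28)=514229, f(29)=832040, f(30)=1346269, f(31)=2178309, f(32)=3524578, f(33)=5702887, f(34)=9227465, f(35)=14930352.

Final answer: 14930352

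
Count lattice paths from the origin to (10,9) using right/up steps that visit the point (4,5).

Paths (0,0)->(4,5): C(9,5) = 126.
Paths (4,5)->(10,9): C(10,4) = 210.
By multiplication principle: 126 x 210.

Final answer: 26460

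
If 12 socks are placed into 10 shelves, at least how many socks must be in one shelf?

By the pigeonhole principle: ceiling(12/10).

Final answer: 2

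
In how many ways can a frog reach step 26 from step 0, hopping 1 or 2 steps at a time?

Condition on the final move: it is a 1-step (f(n-1) ways to get there) or a 2-step (f(n-2) ways), so f(n) = f(n-1) + f(n-2), with f(1)=1, f(2)=2.
Building up term by term: f(1)=1, f(2)=2, f(3)=3, f(4)=5, f(5)=8, f(6)=13, f(7)=21, f(8)=34, f(9)=55, f(10)=89, f(11)=144, f(12)=233, f(13)=377, f(14)=610, f(15)=987, f(16)=1597, f(17)=2584, f(18)=4181, f(19)=6765, f(20)=10946, f(21)=17711, f(22)=28657, f(23)=46368, f(24)=75025, f(25)=121393, f(26)=196418.

Final answer: 196418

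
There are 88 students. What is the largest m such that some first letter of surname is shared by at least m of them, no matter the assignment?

There are 26 possible values for first letter of surname. With 88 students and 26 categories, by pigeonhole: ceiling(88/26).

Final answer: 4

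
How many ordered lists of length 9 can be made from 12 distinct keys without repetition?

P(12,9) = 12!/(12-9)! = 12!/3!.

Final answer: P(12,9) = 79833600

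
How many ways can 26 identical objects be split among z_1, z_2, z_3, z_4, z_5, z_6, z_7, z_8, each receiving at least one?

Substitute z'_i = z_i - 1 (so z'_i >= 0). Then sum z'_i = 26 - 8 = 18.
Stars and bars: C(18+8-1, 8-1) = C(25,7).

Final answer: C(25,7) = 480700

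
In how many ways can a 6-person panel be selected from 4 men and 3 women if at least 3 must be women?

Sum over valid woman counts:
C(3,3)C(4,3).

Final answer: 4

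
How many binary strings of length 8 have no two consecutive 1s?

Classify by the final bit: ...0 gives a(n-1) strings, ...01 gives a(n-2) strings. Thus a(n) = a(n-1) + a(n-2) with a(1)=2, a(2)=3.
Iterating the recurrence: a(1)=2, a(2)=3, a(3)=5, a(4)=8, a(5)=13, a(6)=21, a(7)=34, a(8)=55.

Final answer: 55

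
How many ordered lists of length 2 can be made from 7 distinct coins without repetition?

P(7,2) = 7!/(7-2)! = 7!/5!.

Final answer: P(7,2) = 42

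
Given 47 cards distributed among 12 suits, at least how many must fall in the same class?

By pigeonhole with 47 objects and 12 categories: ceiling(47/12).

Final answer: 4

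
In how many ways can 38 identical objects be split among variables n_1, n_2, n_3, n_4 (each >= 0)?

Stars and bars with 38 stars and 3 bars:
C(38+4-1, 4-1) = C(41,3).

Final answer: C(41,3) = 10660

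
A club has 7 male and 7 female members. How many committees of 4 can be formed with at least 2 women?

Sum over valid woman counts:
C(7,2)C(7,2) = 441
C(7,3)C(7,1) = 245
C(7,4)C(7,0) = 35
Total: 441 + 245 + 35.

Final answer: 721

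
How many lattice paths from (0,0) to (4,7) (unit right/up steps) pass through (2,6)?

Paths (0,0)->(2,6): C(8,6) = 28.
Paths (2,6)->(4,7): C(3,1) = 3.
By multiplication principle: 28 x 3.

Final answer: 84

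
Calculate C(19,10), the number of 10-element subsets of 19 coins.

C(19,10) = 19!/(10! x 9!).

Final answer: \binom{19}{10} = 92378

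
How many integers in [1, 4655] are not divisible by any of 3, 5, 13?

|div by 3|=1551, |div by 5|=931, |div by 13|=358.
|div by 3&5|=310, |div by 3&13|=119, |div by 5&13|=71, |div by all|=23.
By inclusion-exclusion, divisible by at least one: 1551+931+358-310-119-71+23 = 2363.
Not divisible by any: 4655 - 2363.

Final answer: 2292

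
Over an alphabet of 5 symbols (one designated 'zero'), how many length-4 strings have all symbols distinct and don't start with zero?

The leading digit has 4 choices (anything but zero); the next has 4 (anything but the first), then 3, and so on, one fewer each time.
Total: 4 x 4 x 3 x 2.

Final answer: 96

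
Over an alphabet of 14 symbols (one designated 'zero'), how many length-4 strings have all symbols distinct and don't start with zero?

First digit: 13 (nonzero). Second: 13 (not first). Third: 12, etc.
Total: 13 x 13 x 12 x 11.

Final answer: 22308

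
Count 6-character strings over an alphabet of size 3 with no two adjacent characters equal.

Let g(n) count such strings. g(1) = 3, and each valid string of length n-1 extends in 2 ways (any symbol but the last), so g(n) = 2 g(n-1).
Total: g(6) = 3 x 2^5.

Final answer: 3 x 2^{5} = 96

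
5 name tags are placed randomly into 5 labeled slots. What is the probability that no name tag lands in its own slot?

Derangements satisfy D(n) = (n-1)(D(n-1) + D(n-2)), starting from D(0)=1, D(1)=0.
Building up: D(2)=1, D(3)=2, D(4)=9, D(5)=44.
Total arrangements: 5! = 120.
Probability = D(5)/5! = 11/30.

Final answer: D(5)/5! = 44/120 = 0.366667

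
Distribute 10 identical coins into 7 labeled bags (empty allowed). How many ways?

Stars and bars: C(n+k-1, k-1) = C(16,6).

Final answer: C(16,6) = 8008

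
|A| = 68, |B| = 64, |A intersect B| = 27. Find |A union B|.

|A union B| = |A| + |B| - |A intersect B| = 68 + 64 - 27.

Final answer: 105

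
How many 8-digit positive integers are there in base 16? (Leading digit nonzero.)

These are the integers in [16^7, 16^8), so the count is 16^8 - 16^7 = 15 x 16^7.

Final answer: 4026531840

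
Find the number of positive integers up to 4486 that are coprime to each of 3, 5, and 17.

|div by 3|=1495, |div by 5|=897, |div by 17|=263.
|div by 3&5|=299, |div by 3&17|=87, |div by 5&17|=52, |div by all|=17.
By inclusion-exclusion, divisible by at least one: 1495+897+263-299-87-52+17 = 2234.
Not divisible by any: 4486 - 2234.

Final answer: 2252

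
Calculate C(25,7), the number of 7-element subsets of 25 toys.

C(25,7) = 25!/(7! x (25-7)!).

Final answer: C(25,7) = 480700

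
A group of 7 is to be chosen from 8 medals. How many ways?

C(8,7) = 8!/(7! x (8-7)!).

Final answer: C(8,7) = 8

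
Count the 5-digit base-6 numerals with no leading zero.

These are the integers in [6^4, 6^5), so the count is 6^5 - 6^4 = 5 x 6^4.

Final answer: 6480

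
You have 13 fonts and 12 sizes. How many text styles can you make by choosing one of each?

By the multiplication principle: 13 x 12.

Final answer: 156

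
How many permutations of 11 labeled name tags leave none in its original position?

D(n) = (n-1)(D(n-1) + D(n-2)), D(0)=1, D(1)=0.
D(2) = 1 x (0 + 1) = 1
D(3) = 2 x (1 + 0) = 2
D(4) = 3 x (2 + 1) = 9
D(5) = 4 x (9 + 2) = 44
D(6) = 5 x (44 + 9) = 265
D(7) = 6 x (265 + 44) = 1854
D(8) = 7 x (1854 + 265) = 14833
D(9) = 8 x (14833 + 1854) = 133496
D(10) = 9 x (133496 + 14833) = 1334961
D(11) = 10 x (D(10) + D(9)) = 10 x (1334961 + 133496)

Final answer: D(11) = 14684570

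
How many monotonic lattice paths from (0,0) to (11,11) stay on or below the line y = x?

Total monotonic paths to (11,11): C(22,11) = 705432.
By the reflection principle, paths that go above the diagonal number C(22,12) = 646646.
Valid Dyck paths: 705432 - 646646.
(This is the Catalan number C_{11}.)

Final answer: C_{11} = 58786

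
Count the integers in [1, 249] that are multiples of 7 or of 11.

Multiples of 7: 35. Multiples of 11: 22. Of both (lcm=77): 3.
By inclusion-exclusion: 35 + 22 - 3.

Final answer: 54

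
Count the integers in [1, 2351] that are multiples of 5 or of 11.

Multiples of 5: 470. Multiples of 11: 213. Of both (lcm=55): 42.
By inclusion-exclusion: 470 + 213 - 42.

Final answer: 641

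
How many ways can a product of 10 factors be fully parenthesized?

The structures are counted by the Catalan number C_n. Here n = 10 - 1 = 9.
C_n = C(2n,n) - C(2n,n+1), so C_{9} = C(18,9) - C(18,10) = 48620 - 43758.

Final answer: C_{9} = 4862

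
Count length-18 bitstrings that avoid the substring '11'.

A valid string ends in 0 (append to any length-(n-1) valid string) or in 01 (append to any length-(n-2) valid string), so a(n) = a(n-1) + a(n-2) with a(1)=2, a(2)=3.
Iterating the recurrence: a(1)=2, a(2)=3, a(3)=5, a(4)=8, a(5)=13, a(6)=21, a(7)=34, a(8)=55, a(9)=89, a(10)=144, a(11)=233, a(12)=377, a(13)=610, a(14)=987, a(15)=1597, a(16)=2584, a(17)=4181, a(18)=6765.

Final answer: 6765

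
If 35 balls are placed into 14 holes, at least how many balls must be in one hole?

By the pigeonhole principle: ceiling(35/14).

Final answer: 3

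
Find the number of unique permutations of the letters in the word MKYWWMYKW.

Letters (K:2, M:2, W:3, Y:2). Total letters: 9.
Permutations = 9!/(3! x 2! x 2! x 2!).

Final answer: 7560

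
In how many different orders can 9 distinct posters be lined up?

The number of ways to arrange 9 distinct objects is 9!.

Final answer: 9! = 362880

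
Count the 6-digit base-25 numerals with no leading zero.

Leading digit: 24 options (nonzero). Other 5 digit(s): 25 options each.
Total: 24 x 25^5.

Final answer: 234375000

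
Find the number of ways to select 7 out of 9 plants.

C(9,7) = 9!/(7! x (9-7)!).

Final answer: C(9,7) = 36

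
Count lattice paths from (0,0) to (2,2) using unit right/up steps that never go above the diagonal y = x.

Total monotonic paths to (2,2): C(4,2) = 6.
Paths that cross above y=x (reflection bijection): C(4,3) = 4.
Valid Dyck paths: 6 - 4.
(Check: C(4,2) - C(4,3) = C(4,2)/3, the Catalan number C_{2}.)

Final answer: C_{2} = 2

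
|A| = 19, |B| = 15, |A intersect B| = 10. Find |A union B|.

|A union B| = |A| + |B| - |A intersect B| = 19 + 15 - 10.

Final answer: 24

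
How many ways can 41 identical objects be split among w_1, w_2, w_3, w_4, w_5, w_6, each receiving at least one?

Substitute w'_i = w_i - 1 (so w'_i >= 0). Then sum w'_i = 41 - 6 = 35.
Stars and bars: C(35+6-1, 6-1) = C(40,5).

Final answer: C(40,5) = 658008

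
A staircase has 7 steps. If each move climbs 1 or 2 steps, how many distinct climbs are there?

Let f(n) be the number of climbs. Removing the last move (1 or 2 steps) gives f(n) = f(n-1) + f(n-2); base cases f(1)=1, f(2)=2.
Building up term by term: f(1)=1, f(2)=2, f(3)=3, f(4)=5, f(5)=8, f(6)=13, f(7)=21.

Final answer: 21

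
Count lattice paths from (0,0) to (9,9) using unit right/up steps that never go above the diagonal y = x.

Total monotonic paths to (9,9): C(18,9) = 48620.
By the reflection principle, paths that go above the diagonal number C(18,10) = 43758.
Valid Dyck paths: 48620 - 43758.
(Check: C(18,9) - C(18,10) = C(18,9)/10, the Catalan number C_{9}.)

Final answer: C_{9} = 4862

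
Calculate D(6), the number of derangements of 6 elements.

Derangements satisfy D(n) = (n-1)(D(n-1) + D(n-2)), starting from D(0)=1, D(1)=0.
D(2) = 1 x (0 + 1) = 1
D(3) = 2 x (1 + 0) = 2
D(4) = 3 x (2 + 1) = 9
D(5) = 4 x (9 + 2) = 44
D(6) = 5 x (D(5) + D(4)) = 5 x (44 + 9)

Final answer: D(6) = 265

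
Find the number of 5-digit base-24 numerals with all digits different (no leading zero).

The leading digit has 23 choices (anything but zero); the next has 23 (anything but the first), then 22, and so on, one fewer each time.
Total: 23 x 23 x 22 x 21 x 20.

Final answer: 4887960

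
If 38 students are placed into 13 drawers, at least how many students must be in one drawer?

By the pigeonhole principle: ceiling(38/13).

Final answer: 3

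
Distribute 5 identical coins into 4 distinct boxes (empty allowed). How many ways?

Stars and bars: C(n+k-1, k-1) = C(8,3).

Final answer: C(8,3) = 56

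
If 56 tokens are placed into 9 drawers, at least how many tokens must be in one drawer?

By the pigeonhole principle: ceiling(56/9).

Final answer: 7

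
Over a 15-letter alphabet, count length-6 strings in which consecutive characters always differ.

First character: 15 choices. Each subsequent: 14 choices (must differ from the previous one).
Total: 15 x 14^5.

Final answer: 15 x 14^{5} = 8067360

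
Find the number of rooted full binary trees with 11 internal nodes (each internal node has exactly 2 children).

The structures are counted by the Catalan number C_n. Here n = 11.
Using C_0 = 1 and C_(k+1) = C_k x 2(2k+1)/(k+2), build up term by term: C_1=1, C_2=2, C_3=5, C_4=14, C_5=42, C_6=132, C_7=429, C_8=1430, C_9=4862, C_10=16796, C_11=58786.

Final answer: C_{11} = 58786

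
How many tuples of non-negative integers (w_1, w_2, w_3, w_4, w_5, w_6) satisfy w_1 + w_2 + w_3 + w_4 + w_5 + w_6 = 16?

Stars and bars with 16 stars and 5 bars:
C(16+6-1, 6-1) = C(21,5).

Final answer: C(21,5) = 20349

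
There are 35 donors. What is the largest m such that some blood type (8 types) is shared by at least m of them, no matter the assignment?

There are 8 possible values for blood type (8 types). With 35 donors and 8 categories, by pigeonhole: ceiling(35/8).

Final answer: 5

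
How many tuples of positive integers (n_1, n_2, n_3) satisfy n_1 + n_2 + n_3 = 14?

Substitute n'_i = n_i - 1 (so n'_i >= 0). Then sum n'_i = 14 - 3 = 11.
Stars and bars: C(11+3-1, 3-1) = C(13,2).

Final answer: C(13,2) = 78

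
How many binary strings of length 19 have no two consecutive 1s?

Let a(n) count valid strings. If the last bit is 0 the prefix is any valid string of length n-1; if it is 1 the string must end in 01 with a valid prefix of length n-2. So a(n) = a(n-1) + a(n-2), a(1)=2, a(2)=3.
Computing successive values: a(1)=2, a(2)=3, a(3)=5, a(4)=8, a(5)=13, a(6)=21, a(7)=34, a(8)=55, a(9)=89, a(10)=144, a(11)=233, a(12)=377, a(13)=610, a(14)=987, a(15)=1597, a(16)=2584, a(17)=4181, a(18)=6765, a(19)=10946.

Final answer: 10946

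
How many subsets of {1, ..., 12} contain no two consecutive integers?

Condition on whether n belongs to the subset: if not, any valid subset of {1, ..., n-1} works (a(n-1)); if so, n-1 is excluded and the rest is a valid subset of {1, ..., n-2} (a(n-2)). Hence a(n) = a(n-1) + a(n-2), a(1)=2, a(2)=3.
Computing successive values: a(1)=2, a(2)=3, a(3)=5, a(4)=8, a(5)=13, a(6)=21, a(7)=34, a(8)=55, a(9)=89, a(10)=144, a(11)=233, a(12)=377.

Final answer: 377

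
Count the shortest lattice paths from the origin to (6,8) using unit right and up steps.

Each path has 6 right steps and 8 up steps in some order (14 steps total).
Choose which 8 of the 14 steps are up: C(14,8).

Final answer: C(14,8) = 3003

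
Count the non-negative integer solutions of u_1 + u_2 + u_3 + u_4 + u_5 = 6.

Stars and bars with 6 stars and 4 bars:
C(6+5-1, 5-1) = C(10,4).

Final answer: C(10,4) = 210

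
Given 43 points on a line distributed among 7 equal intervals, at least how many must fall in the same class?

By pigeonhole with 43 objects and 7 categories: ceiling(43/7).

Final answer: 7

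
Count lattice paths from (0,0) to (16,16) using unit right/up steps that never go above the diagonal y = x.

Total monotonic paths to (16,16): C(32,16) = 601080390.
A path is bad iff it touches y = x + 1; reflecting its initial segment maps bad paths bijectively onto all paths to (15,17), of which there are C(32,17) = 565722720.
Valid Dyck paths: 601080390 - 565722720.
(Check: C(32,16) - C(32,17) = C(32,16)/17, the Catalan number C_{16}.)

Final answer: C_{16} = 35357670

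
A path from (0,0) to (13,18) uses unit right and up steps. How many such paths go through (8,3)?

Paths (0,0)->(8,3): C(11,3) = 165.
Paths (8,3)->(13,18): C(20,15) = 15504.
By multiplication principle: 165 x 15504.

Final answer: 2558160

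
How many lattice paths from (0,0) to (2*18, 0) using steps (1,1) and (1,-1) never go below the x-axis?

Total monotonic paths to (18,18): C(36,18) = 9075135300.
Reflecting each bad path at its first crossing gives a bijection with paths to (17,19): C(36,19) = 8597496600.
Valid Dyck paths: 9075135300 - 8597496600.
(These counts are the Catalan numbers.)

Final answer: C_{18} = 477638700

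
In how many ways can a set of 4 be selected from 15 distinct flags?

C(15,4) = 15!/(4! x (15-4)!).

Final answer: C(15,4) = 1365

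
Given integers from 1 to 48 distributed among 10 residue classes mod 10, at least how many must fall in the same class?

By pigeonhole with 48 objects and 10 categories: ceiling(48/10).

Final answer: 5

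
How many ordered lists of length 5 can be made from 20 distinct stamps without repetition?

P(20,5) = 20!/(20-5)! = 20!/15!.

Final answer: P(20,5) = 1860480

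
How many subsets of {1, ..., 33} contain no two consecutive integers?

Let a(n) count such subsets of {1, ..., n}. Either n is excluded (a(n-1) ways) or n is included, forcing n-1 out (a(n-2) ways), so a(n) = a(n-1) + a(n-2) with a(1)=2, a(2)=3.
Computing successive values: a(1)=2, a(2)=3, a(3)=5, a(4)=8, a(5)=13, a(6)=21, a(7)=34, a(8)=55, a(9)=89, a(10)=144, a(11)=233, a(12)=377, a(13)=610, a(14)=987, a(15)=1597, a(16)=2584, a(17)=4181, a(18)=6765, a(19)=10946, a(20)=17711, a(21)=28657, a(22)=46368, a(23)=75025, a(24)=121393, a(25)=196418, a(26)=317811, a(27)=514229, a(28)=832040, a(29)=1346269, a(30)=2178309, a(31)=3524578, a(32)=5702887, a(33)=9227465.

Final answer: 9227465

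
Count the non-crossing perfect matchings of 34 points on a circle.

The structures are counted by the Catalan number C_n. Here n = 34/2 = 17.
C_n = C(2n,n)/(n+1), so C_{17} = C(34,17)/18 = 2333606220/18.

Final answer: C_{17} = 129644790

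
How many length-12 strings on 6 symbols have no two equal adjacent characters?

First character: 6 choices. Each subsequent: 5 choices (must differ from the previous one).
Total: 6 x 5^11.

Final answer: 6 x 5^{11} = 292968750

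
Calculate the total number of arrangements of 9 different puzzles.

The number of ways to arrange 9 distinct objects is 9!.

Final answer: 9! = 362880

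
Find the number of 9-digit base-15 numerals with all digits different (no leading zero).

First digit: 14 (nonzero). Second: 14 (not first). Third: 13, etc.
Total: 14 x 14 x 13 x 12 x 11 x 10 x 9 x 8 x 7.

Final answer: 1695133440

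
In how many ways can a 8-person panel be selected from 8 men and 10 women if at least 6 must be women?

Sum over valid woman counts:
C(10,6)C(8,2) = 5880
C(10,7)C(8,1) = 960
C(10,8)C(8,0) = 45
Total: 5880 + 960 + 45.

Final answer: 6885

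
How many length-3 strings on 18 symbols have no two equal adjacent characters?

First character: 18 choices. Each subsequent: 17 choices (must differ from the previous one).
Total: 18 x 17^2.

Final answer: 18 x 17^{2} = 5202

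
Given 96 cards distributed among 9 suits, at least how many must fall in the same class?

By pigeonhole with 96 objects and 9 categories: ceiling(96/9).

Final answer: 11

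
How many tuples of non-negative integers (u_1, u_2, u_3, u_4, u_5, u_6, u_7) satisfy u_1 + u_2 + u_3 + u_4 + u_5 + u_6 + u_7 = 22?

Stars and bars with 22 stars and 6 bars:
C(22+7-1, 7-1) = C(28,6).

Final answer: C(28,6) = 376740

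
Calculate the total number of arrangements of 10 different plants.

The number of ways to arrange 10 distinct objects is 10!.

Final answer: 10! = 3628800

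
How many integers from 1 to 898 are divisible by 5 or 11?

Multiples of 5: 179. Multiples of 11: 81. Of both (lcm=55): 16.
By inclusion-exclusion: 179 + 81 - 16.

Final answer: 244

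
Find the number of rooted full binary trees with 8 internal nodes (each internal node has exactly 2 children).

This is a standard Catalan-number count: the answer is C_n. Here n = 8.
C_n = (2n)!/(n!(n+1)!), so C_{8} = 16!/(8! x 9!) = C(16,8)/9 = 12870/9.

Final answer: C_{8} = 1430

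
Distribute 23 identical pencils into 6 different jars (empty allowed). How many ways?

Stars and bars: C(n+k-1, k-1) = C(28,5).

Final answer: C(28,5) = 98280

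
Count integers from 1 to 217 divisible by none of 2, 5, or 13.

|div by 2|=108, |div by 5|=43, |div by 13|=16.
|div by 2&5|=21, |div by 2&13|=8, |div by 5&13|=3, |div by all|=1.
By inclusion-exclusion, divisible by at least one: 108+43+16-21-8-3+1 = 136.
Not divisible by any: 217 - 136.

Final answer: 81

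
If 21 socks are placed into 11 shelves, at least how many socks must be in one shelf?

By the pigeonhole principle: ceiling(21/11).

Final answer: 2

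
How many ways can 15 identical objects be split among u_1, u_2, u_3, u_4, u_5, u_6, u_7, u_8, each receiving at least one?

Substitute u'_i = u_i - 1 (so u'_i >= 0). Then sum u'_i = 15 - 8 = 7.
Stars and bars: C(7+8-1, 8-1) = C(14,7).

Final answer: C(14,7) = 3432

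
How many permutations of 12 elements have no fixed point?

Use the recurrence D(n) = (n-1)(D(n-1) + D(n-2)) with D(0)=1, D(1)=0.
Building up: D(2)=1, D(3)=2, D(4)=9, D(5)=44, D(6)=265, D(7)=1854, D(8)=14833, D(9)=133496, D(10)=1334961, D(11)=14684570.
D(12) = 11 x (D(11) + D(10)) = 11 x (14684570 + 1334961).

Final answer: D(12) = 176214841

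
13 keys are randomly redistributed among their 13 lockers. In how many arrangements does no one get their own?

Use the recurrence D(n) = (n-1)(D(n-1) + D(n-2)) with D(0)=1, D(1)=0.
D(2) = 1 x (0 + 1) = 1
D(3) = 2 x (1 + 0) = 2
D(4) = 3 x (2 + 1) = 9
D(5) = 4 x (9 + 2) = 44
D(6) = 5 x (44 + 9) = 265
D(7) = 6 x (265 + 44) = 1854
D(8) = 7 x (1854 + 265) = 14833
D(9) = 8 x (14833 + 1854) = 133496
D(10) = 9 x (133496 + 14833) = 1334961
D(11) = 10 x (1334961 + 133496) = 14684570
D(12) = 11 x (14684570 + 1334961) = 176214841
D(13) = 12 x (D(12) + D(11)) = 12 x (176214841 + 14684570)

Final answer: D(13) = 2290792932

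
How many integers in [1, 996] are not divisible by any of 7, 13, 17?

|div by 7|=142, |div by 13|=76, |div by 17|=58.
|div by 7&13|=10, |div by 7&17|=8, |div by 13&17|=4, |div by all|=0.
By inclusion-exclusion, divisible by at least one: 142+76+58-10-8-4+0 = 254.
Not divisible by any: 996 - 254.

Final answer: 742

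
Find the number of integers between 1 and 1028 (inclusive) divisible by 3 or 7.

Multiples of 3: 342. Multiples of 7: 146. Of both (lcm=21): 48.
By inclusion-exclusion: 342 + 146 - 48.

Final answer: 440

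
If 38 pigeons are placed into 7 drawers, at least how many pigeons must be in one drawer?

By the pigeonhole principle: ceiling(38/7).

Final answer: 6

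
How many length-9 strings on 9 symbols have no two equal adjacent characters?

First character: 9 choices. Each subsequent: 8 choices (must differ from the previous one).
Total: 9 x 8^8.

Final answer: 9 x 8^{8} = 150994944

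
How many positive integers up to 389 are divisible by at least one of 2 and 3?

Multiples of 2: 194. Multiples of 3: 129. Of both (lcm=6): 64.
By inclusion-exclusion: 194 + 129 - 64.

Final answer: 259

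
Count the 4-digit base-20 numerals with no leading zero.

These are the integers in [20^3, 20^4), so the count is 20^4 - 20^3 = 19 x 20^3.

Final answer: 152000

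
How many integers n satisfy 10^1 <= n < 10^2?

The leading digit cannot be 0 (9 options); the other 1 digit can be anything (10 options each).
Total: 9 x 10^1.

Final answer: 90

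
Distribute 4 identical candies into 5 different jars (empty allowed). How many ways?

Stars and bars: C(n+k-1, k-1) = C(8,4).

Final answer: C(8,4) = 70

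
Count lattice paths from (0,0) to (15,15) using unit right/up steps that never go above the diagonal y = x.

Total monotonic paths to (15,15): C(30,15) = 155117520.
Reflecting each bad path at its first crossing gives a bijection with paths to (14,16): C(30,16) = 145422675.
Valid Dyck paths: 155117520 - 145422675.
(Equivalently, C_{15} = C(30,15)/16 = 155117520/16.)

Final answer: C_{15} = 9694845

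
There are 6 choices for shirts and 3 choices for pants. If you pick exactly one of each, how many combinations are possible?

By the multiplication principle: 6 x 3.

Final answer: 18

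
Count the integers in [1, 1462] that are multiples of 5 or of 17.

Multiples of 5: 292. Multiples of 17: 86. Of both (lcm=85): 17.
By inclusion-exclusion: 292 + 86 - 17.

Final answer: 361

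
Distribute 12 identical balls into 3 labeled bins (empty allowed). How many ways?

Stars and bars: C(n+k-1, k-1) = C(14,2).

Final answer: C(14,2) = 91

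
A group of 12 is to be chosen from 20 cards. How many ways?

C(20,12) = 20!/(12! x 8!).

Final answer: \binom{20}{12} = 125970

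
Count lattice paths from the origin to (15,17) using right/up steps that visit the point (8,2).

Paths (0,0)->(8,2): C(10,2) = 45.
Paths (8,2)->(15,17): C(22,15) = 170544.
By multiplication principle: 45 x 170544.

Final answer: 7674480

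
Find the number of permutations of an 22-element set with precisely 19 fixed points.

Choose which 19 elements are fixed: C(22,19) = 1540.
Derange the remaining 3 using D(j) = (j-1)(D(j-1) + D(j-2)), D(0)=1, D(1)=0: D(2)=1, D(3)=2.
Total: 1540 x 2.

Final answer: C(22,19) D(3) = 3080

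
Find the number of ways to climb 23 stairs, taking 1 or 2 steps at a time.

Let f(n) be the number of climbs. Removing the last move (1 or 2 steps) gives f(n) = f(n-1) + f(n-2); base cases f(1)=1, f(2)=2.
Computing successive values: f(1)=1, f(2)=2, f(3)=3, f(4)=5, f(5)=8, f(6)=13, f(7)=21, f(8)=34, f(9)=55, f(10)=89, f(11)=144, f(12)=233, f(13)=377, f(14)=610, f(15)=987, f(16)=1597, f(17)=2584, f(18)=4181, f(19)=6765, f(20)=10946, f(21)=17711, f(22)=28657, f(23)=46368.

Final answer: 46368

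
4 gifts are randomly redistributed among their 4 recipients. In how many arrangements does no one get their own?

D(n) = (n-1)(D(n-1) + D(n-2)), D(0)=1, D(1)=0.
D(2) = 1 x (0 + 1) = 1
D(3) = 2 x (1 + 0) = 2
D(4) = 3 x (D(3) + D(2)) = 3 x (2 + 1)

Final answer: D(4) = 9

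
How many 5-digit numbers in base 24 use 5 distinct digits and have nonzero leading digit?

First digit: 23 (nonzero). Second: 23 (not first). Third: 22, etc.
Total: 23 x 23 x 22 x 21 x 20.

Final answer: 4887960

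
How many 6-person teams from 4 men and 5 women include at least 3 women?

Sum over valid woman counts:
C(5,3)C(4,3) = 40
C(5,4)C(4,2) = 30
C(5,5)C(4,1) = 4
Total: 40 + 30 + 4.

Final answer: 74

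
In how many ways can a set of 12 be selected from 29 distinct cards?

C(29,12) = 29!/(12! x 17!).

Final answer: \binom{29}{12} = 51895935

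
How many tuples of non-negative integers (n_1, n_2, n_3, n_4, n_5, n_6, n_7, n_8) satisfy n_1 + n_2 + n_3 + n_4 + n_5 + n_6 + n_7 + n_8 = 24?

Stars and bars with 24 stars and 7 bars:
C(24+8-1, 8-1) = C(31,7).

Final answer: C(31,7) = 2629575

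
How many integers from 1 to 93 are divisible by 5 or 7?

Multiples of 5: 18. Multiples of 7: 13. Of both (lcm=35): 2.
By inclusion-exclusion: 18 + 13 - 2.

Final answer: 29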